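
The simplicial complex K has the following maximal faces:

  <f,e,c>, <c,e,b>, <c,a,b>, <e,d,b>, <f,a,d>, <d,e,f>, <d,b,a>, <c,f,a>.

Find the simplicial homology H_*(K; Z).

H_0 ≅ Z,  H_1 = 0,  H_2 ≅ Z.

We work with the vertex ordering a < b < c < d < e < f. The simplices of K, each written with vertices in increasing order, are:

  0-simplices (6): a, b, c, d, e, f
  1-simplices (12): ab, ac, ad, af, bc, bd, be, ce, cf, de, df, ef
  2-simplices (8): abc, abd, acf, adf, bce, bde, cef, def

so the chain groups are C_0 ≅ Z^6, C_1 ≅ Z^12, C_2 ≅ Z^8.

The boundary map ∂_1: C_1 → C_0 sends each edge [p,q] (with p < q) to q − p. For instance
  ∂af = f − a.
This gives a 6×12 integer matrix of rank 5; reducing to Smith normal form yields diagonal entries (1,1,1,1,1).

Boundary ∂_2: C_2 → C_1 maps a triangle to the signed sum of its edges. For instance
  ∂abd = bd − ad + ab,
  ∂bde = de − be + bd.
The 12×8 boundary matrix has rank 7 and Smith normal form diag(1,1,1,1,1,1,1).

Now H_k = ker ∂_k / im ∂_{k+1}, so:

  H_0: rank C_0 − rank ∂_1 = 6 − 5 = 1, and the invariant factors of ∂_1 are all 1, so H_0 = Z.
  H_1: rank ker ∂_1 − rank ∂_2 = (12 − 5) − 7 = 0, and the invariant factors of ∂_2 are all 1, so H_1 = 0.
  H_2: rank ker ∂_2 − rank ∂_3 = (8 − 7) − 0 = 1, and there is no ∂_3, so H_2 = Z.

(K is a triangulation of the 2-sphere S^2.)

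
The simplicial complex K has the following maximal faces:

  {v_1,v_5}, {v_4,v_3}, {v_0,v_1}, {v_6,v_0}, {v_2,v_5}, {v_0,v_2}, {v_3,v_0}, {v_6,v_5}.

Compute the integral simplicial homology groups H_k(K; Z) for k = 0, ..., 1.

H_0 ≅ Z,  H_1 ≅ Z^2.

We work with the vertex ordering v_0 < v_1 < v_2 < v_3 < v_4 < v_5 < v_6. The simplices of K, each written with vertices in increasing order, are:

  0-simplices (7): [v_0], [v_1], [v_2], [v_3], [v_4], [v_5], [v_6]
  1-simplices (8): [v_0,v_1], [v_0,v_2], [v_0,v_3], [v_0,v_6], [v_1,v_5], [v_2,v_5], [v_3,v_4], [v_5,v_6]

so the chain groups are C_0 ≅ Z^7, C_1 ≅ Z^8.

∂_1: C_1 → C_0 is given by ∂[p,q] = [q] − [p]. For instance
  ∂[v_0,v_2] = [v_2] − [v_0].
This gives a 7×8 integer matrix of rank 6; reducing to Smith normal form yields diagonal entries (1,1,1,1,1,1).

Computing H_k = (kernel of ∂_k) / (image of ∂_{k+1}):

  H_0: rank C_0 − rank ∂_1 = 7 − 6 = 1, and the invariant factors of ∂_1 are all 1, so H_0 ≅ Z.
  H_1: rank ker ∂_1 − rank ∂_2 = (8 − 6) − 0 = 2, and there is no ∂_2, so H_1 ≅ Z^2.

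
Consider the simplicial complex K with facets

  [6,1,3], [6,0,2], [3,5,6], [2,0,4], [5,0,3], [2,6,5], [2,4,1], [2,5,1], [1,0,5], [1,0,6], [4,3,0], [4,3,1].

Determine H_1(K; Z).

Order the vertices as 0 < 1 < 2 < 3 < 4 < 5 < 6. Listing each simplex with vertices in this order, K has dimension 2 with simplices:

  0-simplices (7): [0], [1], [2], [3], [4], [5], [6]
  1-simplices (18): [0,1], [0,2], [0,3], [0,4], [0,5], [0,6], [1,2], [1,3], [1,4], [1,5], [1,6], [2,4], [2,5], [2,6], [3,4], [3,5], [3,6], [5,6]
  2-simplices (12): [0,1,5], [0,1,6], [0,2,4], [0,2,6], [0,3,4], [0,3,5], [1,2,4], [1,2,5], [1,3,4], [1,3,6], [2,5,6], [3,5,6]

Hence C_0 ≅ Z^7, C_1 ≅ Z^18, C_2 ≅ Z^12.

∂_1: C_1 → C_0 maps an edge to its endpoints' difference, ∂[p,q] = q − p.
The resulting 7×18 matrix has rank 6, and its Smith normal form has invariant factors (1,1,1,1,1,1).

∂_2: C_2 → C_1 maps a triangle to the signed sum of its edges. For instance
  ∂[0,1,6] = [1,6] − [0,6] + [0,1],
  ∂[1,2,5] = [2,5] − [1,5] + [1,2].
As a 18×12 matrix over Z this has rank 12, with invariant factors (1,1,1,1,1,1,1,1,1,1,1,2).

Reading off H_k = ker ∂_k / im ∂_{k+1}:

  H_1: rank ker ∂_1 − rank ∂_2 = (18 − 6) − 12 = 0, and ∂_2 has invariant factor 2 > 1, so H_1 ≅ Z/2.

(K is a triangulation of the real projective plane RP^2.)

H_1 ≅ Z/2.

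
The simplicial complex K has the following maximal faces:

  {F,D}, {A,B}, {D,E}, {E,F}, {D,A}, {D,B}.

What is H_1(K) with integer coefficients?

Take the total order A < B < D < E < F on the vertex set. Then K (dimension 1) consists of the simplices:

  0-simplices (5): A, B, D, E, F
  1-simplices (6): AB, AD, BD, DE, DF, EF

so the chain groups are C_0 ≅ Z^5, C_1 ≅ Z^6.

∂_1: C_1 → C_0 sends each edge [p,q] (with p < q) to q − p.
The 5×6 boundary matrix has rank 4 and Smith normal form diag(1,1,1,1).

Now H_k = ker ∂_k / im ∂_{k+1}, so:

  H_1: rank ker ∂_1 − rank ∂_2 = (6 − 4) − 0 = 2, and there is no ∂_2, so H_1 ≅ Z^2.

H_1 ≅ Z^2.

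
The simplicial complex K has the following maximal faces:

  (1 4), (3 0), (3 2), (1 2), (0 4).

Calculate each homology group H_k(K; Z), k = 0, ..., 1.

H_0 ≅ Z,  H_1 ≅ Z.

K has 5 vertices, 5 edges.
rank ∂_0 = 0, rank ∂_1 = 4 ⇒ b_0 = 5 − 0 − 4 = 1; all invariant factors of ∂_1 are 1 so no torsion. So H_0 = Z.
rank ∂_1 = 4, rank ∂_2 = 0 ⇒ b_1 = 5 − 4 − 0 = 1. So H_1 = Z.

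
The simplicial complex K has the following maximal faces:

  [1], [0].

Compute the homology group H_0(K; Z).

We work with the vertex ordering 0 < 1. The simplices of K, each written with vertices in increasing order, are:

  0-simplices (2): [0], [1]

giving chain groups C_0 ≅ Z^2.

From H_k ≅ ker(∂_k) / im(∂_{k+1}) we obtain:

  H_0: rank C_0 − rank ∂_1 = 2 − 0 = 2, and there is no ∂_1, so H_0 = Z^2.

H_0 = Z^2.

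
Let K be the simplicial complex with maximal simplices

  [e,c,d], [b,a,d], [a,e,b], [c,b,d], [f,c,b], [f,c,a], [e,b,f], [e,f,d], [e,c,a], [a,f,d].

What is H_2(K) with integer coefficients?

H_2 ≅ 0.

Fix the vertex order a < b < c < d < e < f and write every simplex with vertices in increasing order. Then dim K = 2 and the simplices of K are:

  0-simplices (6): a, b, c, d, e, f
  1-simplices (15): ab, ac, ad, ae, af, bc, bd, be, bf, cd, ce, cf, de, df, ef
  2-simplices (10): abd, abe, ace, acf, adf, bcd, bcf, bef, cde, def

so the chain groups are C_0 ≅ Z^6, C_1 ≅ Z^15, C_2 ≅ Z^10.

The boundary map ∂_1: C_1 → C_0 is given by ∂[p,q] = [q] − [p].
As a 6×15 matrix over Z this has rank 5, with invariant factors (1,1,1,1,1).

∂_2: C_2 → C_1 maps a triangle to the signed sum of its edges. For instance
  ∂bef = ef − bf + be,
  ∂bcf = cf − bf + bc.
The resulting 15×10 matrix has rank 10, and its Smith normal form has invariant factors (1,1,1,1,1,1,1,1,1,2).

Reading off H_k = ker ∂_k / im ∂_{k+1}:

  H_2: rank ker ∂_2 − rank ∂_3 = (10 − 10) − 0 = 0, and there is no ∂_3, so H_2 = 0.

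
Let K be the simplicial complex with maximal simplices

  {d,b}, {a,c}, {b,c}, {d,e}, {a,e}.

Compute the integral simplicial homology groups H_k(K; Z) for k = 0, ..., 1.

H_0 ≅ Z,  H_1 ≅ Z.

Take the total order a < b < c < d < e on the vertex set. Then K (dimension 1) consists of the simplices:

  0-simplices (5): a, b, c, d, e
  1-simplices (5): ac, ae, bc, bd, de

Hence C_0 ≅ Z^5, C_1 ≅ Z^5.

∂_1: C_1 → C_0 sends each edge [p,q] (with p < q) to q − p. For instance
  ∂bd = d − b.
The resulting 5×5 matrix has rank 4, and its Smith normal form has invariant factors (1,1,1,1).

Computing H_k = (kernel of ∂_k) / (image of ∂_{k+1}):

  H_0: rank C_0 − rank ∂_1 = 5 − 4 = 1, and the invariant factors of ∂_1 are all 1, so H_0 ≅ Z.
  H_1: rank ker ∂_1 − rank ∂_2 = (5 − 4) − 0 = 1, and there is no ∂_2, so H_1 ≅ Z.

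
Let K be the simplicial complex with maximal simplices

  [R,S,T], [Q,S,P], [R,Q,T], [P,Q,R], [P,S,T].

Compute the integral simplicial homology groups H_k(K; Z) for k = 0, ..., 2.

Take the total order P < Q < R < S < T on the vertex set. Then K (dimension 2) consists of the simplices:

  0-simplices (5): P, Q, R, S, T
  1-simplices (10): PQ, PR, PS, PT, QR, QS, QT, RS, RT, ST
  2-simplices (5): PQR, PQS, PST, QRT, RST

so the chain groups are C_0 ≅ Z^5, C_1 ≅ Z^10, C_2 ≅ Z^5.

The boundary map ∂_1: C_1 → C_0 maps an edge to its endpoints' difference, ∂[p,q] = q − p. For instance
  ∂ST = T − S.
The 5×10 boundary matrix has rank 4 and Smith normal form diag(1,1,1,1).

Boundary ∂_2: C_2 → C_1 acts by ∂[p,q,r] = [q,r] − [p,r] + [p,q]. For instance
  ∂RST = ST − RT + RS,
  ∂PQR = QR − PR + PQ.
The 10×5 boundary matrix has rank 5 and Smith normal form diag(1,1,1,1,1).

From H_k ≅ ker(∂_k) / im(∂_{k+1}) we obtain:

  H_0: rank C_0 − rank ∂_1 = 5 − 4 = 1, and the invariant factors of ∂_1 are all 1, so H_0 = Z.
  H_1: rank ker ∂_1 − rank ∂_2 = (10 − 4) − 5 = 1, and the invariant factors of ∂_2 are all 1, so H_1 = Z.
  H_2: rank ker ∂_2 − rank ∂_3 = (5 − 5) − 0 = 0, and there is no ∂_3, so H_2 = 0.

H_0 = Z,  H_1 = Z,  H_2 = 0.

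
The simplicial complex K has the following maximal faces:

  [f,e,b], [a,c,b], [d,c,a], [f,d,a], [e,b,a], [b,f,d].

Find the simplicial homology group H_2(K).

H_2 ≅ 0.

K has 6 vertices, 12 edges, 6 triangles.
rank ∂_2 = 6, rank ∂_3 = 0 ⇒ b_2 = 6 − 6 − 0 = 0. So H_2 = 0.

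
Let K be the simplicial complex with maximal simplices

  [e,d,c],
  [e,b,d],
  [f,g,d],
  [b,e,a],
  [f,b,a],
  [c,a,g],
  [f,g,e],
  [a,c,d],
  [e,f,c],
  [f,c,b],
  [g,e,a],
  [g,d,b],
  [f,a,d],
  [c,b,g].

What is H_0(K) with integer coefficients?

We work with the vertex ordering a < b < c < d < e < f < g. The simplices of K, each written with vertices in increasing order, are:

  0-simplices (7): a, b, c, d, e, f, g
  1-simplices (21): ab, ac, ad, ae, af, ag, bc, bd, be, bf, bg, cd, ce, cf, cg, de, df, dg, ef, eg, fg
  2-simplices (14): abe, abf, acd, acg, adf, aeg, bcf, bcg, bde, bdg, cde, cef, dfg, efg

Hence C_0 ≅ Z^7, C_1 ≅ Z^21, C_2 ≅ Z^14.

∂_1: C_1 → C_0 sends each edge [p,q] (with p < q) to q − p.
The 7×21 boundary matrix has rank 6 and Smith normal form diag(1,1,1,1,1,1).

∂_2: C_2 → C_1 maps a triangle to the signed sum of its edges. For instance
  ∂acd = cd − ad + ac,
  ∂bde = de − be + bd.
The 21×14 boundary matrix has rank 13 and Smith normal form diag(1,1,1,1,1,1,1,1,1,1,1,1,1).

Now H_k = ker ∂_k / im ∂_{k+1}, so:

  H_0: rank C_0 − rank ∂_1 = 7 − 6 = 1, and the invariant factors of ∂_1 are all 1, so H_0 = Z.

H_0 ≅ Z.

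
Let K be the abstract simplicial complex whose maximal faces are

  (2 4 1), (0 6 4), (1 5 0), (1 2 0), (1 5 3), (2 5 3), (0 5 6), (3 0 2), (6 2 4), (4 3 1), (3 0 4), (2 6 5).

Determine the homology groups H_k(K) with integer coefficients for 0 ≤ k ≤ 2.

Order the vertices as 0 < 1 < 2 < 3 < 4 < 5 < 6. Listing each simplex with vertices in this order, K has dimension 2 with simplices:

  0-simplices (7): [0], [1], [2], [3], [4], [5], [6]
  1-simplices (18): [0,1], [0,2], [0,3], [0,4], [0,5], [0,6], [1,2], [1,3], [1,4], [1,5], [2,3], [2,4], [2,5], [2,6], [3,4], [3,5], [4,6], [5,6]
  2-simplices (12): [0,1,2], [0,1,5], [0,2,3], [0,3,4], [0,4,6], [0,5,6], [1,2,4], [1,3,4], [1,3,5], [2,3,5], [2,4,6], [2,5,6]

Hence C_0 ≅ Z^7, C_1 ≅ Z^18, C_2 ≅ Z^12.

∂_1: C_1 → C_0 maps an edge to its endpoints' difference, ∂[p,q] = q − p. For instance
  ∂[3,5] = [5] − [3].
As a 7×18 matrix over Z this has rank 6, with invariant factors (1,1,1,1,1,1).

The boundary map ∂_2: C_2 → C_1 maps a triangle to the signed sum of its edges. For instance
  ∂[0,5,6] = [5,6] − [0,6] + [0,5],
  ∂[0,4,6] = [4,6] − [0,6] + [0,4].
The 18×12 boundary matrix has rank 12 and Smith normal form diag(1,1,1,1,1,1,1,1,1,1,1,2).

Computing H_k = (kernel of ∂_k) / (image of ∂_{k+1}):

  H_0: rank C_0 − rank ∂_1 = 7 − 6 = 1, and the invariant factors of ∂_1 are all 1, so H_0 ≅ Z.
  H_1: rank ker ∂_1 − rank ∂_2 = (18 − 6) − 12 = 0, and ∂_2 has invariant factor 2 > 1, so H_1 ≅ Z/2Z.
  H_2: rank ker ∂_2 − rank ∂_3 = (12 − 12) − 0 = 0, and there is no ∂_3, so H_2 ≅ 0.

H_0 = Z,  H_1 = Z/2Z,  H_2 = 0.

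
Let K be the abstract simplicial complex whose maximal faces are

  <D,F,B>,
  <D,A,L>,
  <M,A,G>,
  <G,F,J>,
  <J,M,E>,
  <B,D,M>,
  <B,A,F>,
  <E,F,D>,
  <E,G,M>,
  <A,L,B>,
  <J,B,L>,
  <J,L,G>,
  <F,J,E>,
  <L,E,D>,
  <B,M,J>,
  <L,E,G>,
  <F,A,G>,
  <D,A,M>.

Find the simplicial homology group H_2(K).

H_2 ≅ 0.

Take the total order A < B < D < E < F < G < J < L < M on the vertex set. Then K (dimension 2) consists of the simplices:

  0-simplices (9): A, B, D, E, F, G, J, L, M
  1-simplices (27): AB, AD, AF, AG, AL, AM, BD, BF, BJ, BL, BM, DE, DF, DL, DM, EF, EG, EJ, EL, EM, FG, FJ, GJ, GL, GM, JL, JM
  2-simplices (18): ABF, ABL, ADL, ADM, AFG, AGM, BDF, BDM, BJL, BJM, DEF, DEL, EFJ, EGL, EGM, EJM, FGJ, GJL

Hence C_0 ≅ Z^9, C_1 ≅ Z^27, C_2 ≅ Z^18.

∂_1: C_1 → C_0 sends each edge [p,q] (with p < q) to q − p.
As a 9×27 matrix over Z this has rank 8, with invariant factors (1,1,1,1,1,1,1,1).

Boundary ∂_2: C_2 → C_1 acts by ∂[p,q,r] = [q,r] − [p,r] + [p,q]. For instance
  ∂AFG = FG − AG + AF,
  ∂BDM = DM − BM + BD.
The 27×18 boundary matrix has rank 18 and Smith normal form diag(1,1,1,1,1,1,1,1,1,1,1,1,1,1,1,1,1,2).

Now H_k = ker ∂_k / im ∂_{k+1}, so:

  H_2: rank ker ∂_2 − rank ∂_3 = (18 − 18) − 0 = 0, and there is no ∂_3, so H_2 ≅ 0.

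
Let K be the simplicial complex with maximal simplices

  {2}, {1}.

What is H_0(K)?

H_0 ≅ Z^2.

K has 2 vertices.
rank ∂_0 = 0, rank ∂_1 = 0 ⇒ b_0 = 2 − 0 − 0 = 2. So H_0 ≅ Z^2.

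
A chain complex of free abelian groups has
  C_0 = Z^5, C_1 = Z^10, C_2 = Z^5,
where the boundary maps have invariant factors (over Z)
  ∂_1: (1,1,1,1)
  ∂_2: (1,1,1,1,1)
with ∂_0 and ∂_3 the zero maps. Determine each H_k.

H_0: b_0 = 5 − 0 − 4 = 1; torsion from ∂_1 factors > 1: none. So H_0 = Z.
H_1: b_1 = 10 − 4 − 5 = 1; torsion from ∂_2 factors > 1: none. So H_1 = Z.
H_2: b_2 = 5 − 5 − 0 = 0; torsion from ∂_3 factors > 1: none. So H_2 = 0.

H_0 = Z,  H_1 = Z,  H_2 = 0.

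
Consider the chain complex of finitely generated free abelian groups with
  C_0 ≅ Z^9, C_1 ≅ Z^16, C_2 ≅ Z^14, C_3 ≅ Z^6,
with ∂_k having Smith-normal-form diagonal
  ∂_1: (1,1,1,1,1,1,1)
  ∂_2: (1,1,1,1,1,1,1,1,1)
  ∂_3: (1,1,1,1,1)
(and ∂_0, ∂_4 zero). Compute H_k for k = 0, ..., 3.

H_0: b_0 = 9 − 0 − 7 = 2; torsion from ∂_1 factors > 1: none. So H_0 = Z^2.
H_1: b_1 = 16 − 7 − 9 = 0; torsion from ∂_2 factors > 1: none. So H_1 = 0.
H_2: b_2 = 14 − 9 − 5 = 0; torsion from ∂_3 factors > 1: none. So H_2 = 0.
H_3: b_3 = 6 − 5 − 0 = 1; torsion from ∂_4 factors > 1: none. So H_3 = Z.

H_0 = Z^2,  H_1 = 0,  H_2 = 0,  H_3 = Z.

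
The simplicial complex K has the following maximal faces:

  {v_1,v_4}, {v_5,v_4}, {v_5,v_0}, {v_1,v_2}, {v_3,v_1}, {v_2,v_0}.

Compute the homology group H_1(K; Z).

H_1 ≅ Z.

Order the vertices as v_0 < v_1 < v_2 < v_3 < v_4 < v_5. Listing each simplex with vertices in this order, K has dimension 1 with simplices:

  0-simplices (6): [v_0], [v_1], [v_2], [v_3], [v_4], [v_5]
  1-simplices (6): [v_0,v_2], [v_0,v_5], [v_1,v_2], [v_1,v_3], [v_1,v_4], [v_4,v_5]

so the chain groups are C_0 ≅ Z^6, C_1 ≅ Z^6.

Boundary ∂_1: C_1 → C_0 maps an edge to its endpoints' difference, ∂[p,q] = q − p.
The resulting 6×6 matrix has rank 5, and its Smith normal form has invariant factors (1,1,1,1,1).

Computing H_k = (kernel of ∂_k) / (image of ∂_{k+1}):

  H_1: rank ker ∂_1 − rank ∂_2 = (6 − 5) − 0 = 1, and there is no ∂_2, so H_1 = Z.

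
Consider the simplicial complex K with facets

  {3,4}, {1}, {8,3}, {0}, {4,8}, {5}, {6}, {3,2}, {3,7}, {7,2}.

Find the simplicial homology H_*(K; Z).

H_0 = Z^5,  H_1 = Z^2.

Fix the vertex order 0 < 1 < 2 < 3 < 4 < 5 < 6 < 7 < 8 and write every simplex with vertices in increasing order. Then dim K = 1 and the simplices of K are:

  0-simplices (9): [0], [1], [2], [3], [4], [5], [6], [7], [8]
  1-simplices (6): [2,3], [2,7], [3,4], [3,7], [3,8], [4,8]

so the chain groups are C_0 ≅ Z^9, C_1 ≅ Z^6.

The boundary map ∂_1: C_1 → C_0 sends each edge [p,q] (with p < q) to q − p. For instance
  ∂[2,3] = [3] − [2].
As a 9×6 matrix over Z this has rank 4, with invariant factors (1,1,1,1).

Computing H_k = (kernel of ∂_k) / (image of ∂_{k+1}):

  H_0: rank C_0 − rank ∂_1 = 9 − 4 = 5, and the invariant factors of ∂_1 are all 1, so H_0 ≅ Z^5.
  H_1: rank ker ∂_1 − rank ∂_2 = (6 − 4) − 0 = 2, and there is no ∂_2, so H_1 ≅ Z^2.

(K is a triangulation of the disjoint union of a set of 4 points and a wedge of 2 circles.)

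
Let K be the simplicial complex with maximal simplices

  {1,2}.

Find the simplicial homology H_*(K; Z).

Order the vertices as 1 < 2. Listing each simplex with vertices in this order, K has dimension 1 with simplices:

  0-simplices (2): [1], [2]
  1-simplices (1): [1,2]

Hence C_0 ≅ Z^2, C_1 ≅ Z^1.

Boundary ∂_1: C_1 → C_0 is given by ∂[p,q] = [q] − [p]. For instance
  ∂[1,2] = [2] − [1].
As a 2×1 matrix over Z this has rank 1, with invariant factors (1).

From H_k ≅ ker(∂_k) / im(∂_{k+1}) we obtain:

  H_0: rank C_0 − rank ∂_1 = 2 − 1 = 1, and the invariant factors of ∂_1 are all 1, so H_0 ≅ Z.
  H_1: rank ker ∂_1 − rank ∂_2 = (1 − 1) − 0 = 0, and there is no ∂_2, so H_1 ≅ 0.

(K is a triangulation of the 1-simplex.)

H_0 ≅ Z,  H_1 = 0.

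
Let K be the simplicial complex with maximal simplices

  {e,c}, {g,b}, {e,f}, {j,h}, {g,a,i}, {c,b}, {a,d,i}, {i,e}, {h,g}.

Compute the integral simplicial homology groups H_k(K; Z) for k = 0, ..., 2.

Take the total order a < b < c < d < e < f < g < h < i < j on the vertex set. Then K (dimension 2) consists of the simplices:

  0-simplices (10): a, b, c, d, e, f, g, h, i, j
  1-simplices (12): ad, ag, ai, bc, bg, ce, di, ef, ei, gh, gi, hj
  2-simplices (2): adi, agi

Hence C_0 ≅ Z^10, C_1 ≅ Z^12, C_2 ≅ Z^2.

∂_1: C_1 → C_0 is given by ∂[p,q] = [q] − [p]. For instance
  ∂gi = i − g.
The resulting 10×12 matrix has rank 9, and its Smith normal form has invariant factors (1,1,1,1,1,1,1,1,1).

Boundary ∂_2: C_2 → C_1 maps a triangle to the signed sum of its edges. For instance
  ∂adi = di − ai + ad,
  ∂agi = gi − ai + ag.
As a 12×2 matrix over Z this has rank 2, with invariant factors (1,1).

Reading off H_k = ker ∂_k / im ∂_{k+1}:

  H_0: rank C_0 − rank ∂_1 = 10 − 9 = 1, and the invariant factors of ∂_1 are all 1, so H_0 = Z.
  H_1: rank ker ∂_1 − rank ∂_2 = (12 − 9) − 2 = 1, and the invariant factors of ∂_2 are all 1, so H_1 = Z.
  H_2: rank ker ∂_2 − rank ∂_3 = (2 − 2) − 0 = 0, and there is no ∂_3, so H_2 = 0.

H_0 = Z,  H_1 = Z,  H_2 = 0.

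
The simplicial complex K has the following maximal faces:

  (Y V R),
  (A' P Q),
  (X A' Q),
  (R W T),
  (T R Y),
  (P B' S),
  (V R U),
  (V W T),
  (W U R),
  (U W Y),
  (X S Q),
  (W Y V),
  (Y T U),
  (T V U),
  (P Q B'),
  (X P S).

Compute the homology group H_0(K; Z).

H_0 ≅ Z^2.

K has 12 vertices, 27 edges, 16 triangles.
rank ∂_0 = 0, rank ∂_1 = 10 ⇒ b_0 = 12 − 0 − 10 = 2; all invariant factors of ∂_1 are 1 so no torsion. So H_0 = Z^2.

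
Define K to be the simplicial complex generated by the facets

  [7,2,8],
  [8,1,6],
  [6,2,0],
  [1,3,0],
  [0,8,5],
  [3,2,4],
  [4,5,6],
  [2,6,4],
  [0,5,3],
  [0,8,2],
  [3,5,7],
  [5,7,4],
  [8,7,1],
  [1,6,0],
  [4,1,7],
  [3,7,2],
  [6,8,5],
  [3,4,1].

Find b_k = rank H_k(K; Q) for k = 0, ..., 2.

b_0 = 1, b_1 = 1, b_2 = 0.

Take the total order 0 < 1 < 2 < 3 < 4 < 5 < 6 < 7 < 8 on the vertex set. Then K (dimension 2) consists of the simplices:

  0-simplices (9): [0], [1], [2], [3], [4], [5], [6], [7], [8]
  1-simplices (27): (27 of them)
  2-simplices (18): [0,1,3], [0,1,6], [0,2,6], [0,2,8], [0,3,5], [0,5,8], [1,3,4], [1,4,7], [1,6,8], [1,7,8], [2,3,4], [2,3,7], [2,4,6], [2,7,8], [3,5,7], [4,5,6], [4,5,7], [5,6,8]

so the chain groups are C_0 ≅ Z^9, C_1 ≅ Z^27, C_2 ≅ Z^18.

∂_1: C_1 → C_0 sends each edge [p,q] (with p < q) to q − p. For instance
  ∂[5,7] = [7] − [5].
The resulting 9×27 matrix has rank 8, and its Smith normal form has invariant factors (1,1,1,1,1,1,1,1).

∂_2: C_2 → C_1 acts by ∂[p,q,r] = [q,r] − [p,r] + [p,q]. For instance
  ∂[0,3,5] = [3,5] − [0,5] + [0,3],
  ∂[0,2,8] = [2,8] − [0,8] + [0,2].
This gives a 27×18 integer matrix of rank 18; reducing to Smith normal form yields diagonal entries (1,1,1,1,1,1,1,1,1,1,1,1,1,1,1,1,1,2).

Reading off H_k = ker ∂_k / im ∂_{k+1}:

  H_0: rank C_0 − rank ∂_1 = 9 − 8 = 1, and the invariant factors of ∂_1 are all 1, so H_0 = Z.
  H_1: rank ker ∂_1 − rank ∂_2 = (27 − 8) − 18 = 1, and ∂_2 has invariant factor 2 > 1, so H_1 = Z ⊕ Z/2Z.
  H_2: rank ker ∂_2 − rank ∂_3 = (18 − 18) − 0 = 0, and there is no ∂_3, so H_2 = 0.

As a check, the Euler characteristic is 9 − 27 + 18 = 0, which agrees with 1 − 1 + 0 = 0.
(K is a triangulation of the Klein bottle.)

Hence the Betti numbers are b_0 = 1, b_1 = 1, b_2 = 0.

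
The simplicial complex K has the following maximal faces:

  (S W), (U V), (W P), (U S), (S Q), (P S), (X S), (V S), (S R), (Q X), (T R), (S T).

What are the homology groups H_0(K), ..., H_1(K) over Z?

Take the total order P < Q < R < S < T < U < V < W < X on the vertex set. Then K (dimension 1) consists of the simplices:

  0-simplices (9): P, Q, R, S, T, U, V, W, X
  1-simplices (12): PS, PW, QS, QX, RS, RT, ST, SU, SV, SW, SX, UV

giving chain groups C_0 ≅ Z^9, C_1 ≅ Z^12.

Boundary ∂_1: C_1 → C_0 is given by ∂[p,q] = [q] − [p]. For instance
  ∂SU = U − S.
This gives a 9×12 integer matrix of rank 8; reducing to Smith normal form yields diagonal entries (1,1,1,1,1,1,1,1).

From H_k ≅ ker(∂_k) / im(∂_{k+1}) we obtain:

  H_0: rank C_0 − rank ∂_1 = 9 − 8 = 1, and the invariant factors of ∂_1 are all 1, so H_0 ≅ Z.
  H_1: rank ker ∂_1 − rank ∂_2 = (12 − 8) − 0 = 4, and there is no ∂_2, so H_1 ≅ Z^4.

H_0 ≅ Z,  H_1 ≅ Z^4.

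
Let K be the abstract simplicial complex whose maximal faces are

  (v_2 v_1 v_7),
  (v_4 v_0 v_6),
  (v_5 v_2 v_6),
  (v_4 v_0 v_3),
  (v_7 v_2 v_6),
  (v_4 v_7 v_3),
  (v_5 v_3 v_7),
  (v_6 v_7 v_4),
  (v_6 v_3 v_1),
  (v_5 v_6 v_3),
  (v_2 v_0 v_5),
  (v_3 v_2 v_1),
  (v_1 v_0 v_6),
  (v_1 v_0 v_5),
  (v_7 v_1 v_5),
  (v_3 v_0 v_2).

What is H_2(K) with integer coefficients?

H_2 ≅ Z.

We work with the vertex ordering v_0 < v_1 < v_2 < v_3 < v_4 < v_5 < v_6 < v_7. The simplices of K, each written with vertices in increasing order, are:

  0-simplices (8): [v_0], [v_1], [v_2], [v_3], [v_4], [v_5], [v_6], [v_7]
  1-simplices (24): (24 of them)
  2-simplices (16): (16 of them)

so the chain groups are C_0 ≅ Z^8, C_1 ≅ Z^24, C_2 ≅ Z^16.

The boundary map ∂_1: C_1 → C_0 is given by ∂[p,q] = [q] − [p].
This gives a 8×24 integer matrix of rank 7; reducing to Smith normal form yields diagonal entries (1,1,1,1,1,1,1).

The boundary map ∂_2: C_2 → C_1 acts by ∂[p,q,r] = [q,r] − [p,r] + [p,q]. For instance
  ∂[v_2,v_5,v_6] = [v_5,v_6] − [v_2,v_6] + [v_2,v_5],
  ∂[v_4,v_6,v_7] = [v_6,v_7] − [v_4,v_7] + [v_4,v_6].
The resulting 24×16 matrix has rank 15, and its Smith normal form has invariant factors (1,1,1,1,1,1,1,1,1,1,1,1,1,1,1).

Computing H_k = (kernel of ∂_k) / (image of ∂_{k+1}):

  H_2: rank ker ∂_2 − rank ∂_3 = (16 − 15) − 0 = 1, and there is no ∂_3, so H_2 = Z.

(K is a triangulation of the torus T^2.)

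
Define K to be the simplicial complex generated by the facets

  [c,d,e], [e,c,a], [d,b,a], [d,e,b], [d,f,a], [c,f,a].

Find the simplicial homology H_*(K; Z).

H_0 ≅ Z,  H_1 ≅ Z,  H_2 = 0.

Fix the vertex order a < b < c < d < e < f and write every simplex with vertices in increasing order. Then dim K = 2 and the simplices of K are:

  0-simplices (6): a, b, c, d, e, f
  1-simplices (12): ab, ac, ad, ae, af, bd, be, cd, ce, cf, de, df
  2-simplices (6): abd, ace, acf, adf, bde, cde

giving chain groups C_0 ≅ Z^6, C_1 ≅ Z^12, C_2 ≅ Z^6.

∂_1: C_1 → C_0 is given by ∂[p,q] = [q] − [p].
This gives a 6×12 integer matrix of rank 5; reducing to Smith normal form yields diagonal entries (1,1,1,1,1).

Boundary ∂_2: C_2 → C_1 sends each 2-simplex [p,q,r] to [q,r] − [p,r] + [p,q]. For instance
  ∂acf = cf − af + ac,
  ∂adf = df − af + ad.
As a 12×6 matrix over Z this has rank 6, with invariant factors (1,1,1,1,1,1).

Now H_k = ker ∂_k / im ∂_{k+1}, so:

  H_0: rank C_0 − rank ∂_1 = 6 − 5 = 1, and the invariant factors of ∂_1 are all 1, so H_0 ≅ Z.
  H_1: rank ker ∂_1 − rank ∂_2 = (12 − 5) − 6 = 1, and the invariant factors of ∂_2 are all 1, so H_1 ≅ Z.
  H_2: rank ker ∂_2 − rank ∂_3 = (6 − 6) − 0 = 0, and there is no ∂_3, so H_2 ≅ 0.

As a check, the Euler characteristic is 6 − 12 + 6 = 0, which agrees with 1 − 1 + 0 = 0.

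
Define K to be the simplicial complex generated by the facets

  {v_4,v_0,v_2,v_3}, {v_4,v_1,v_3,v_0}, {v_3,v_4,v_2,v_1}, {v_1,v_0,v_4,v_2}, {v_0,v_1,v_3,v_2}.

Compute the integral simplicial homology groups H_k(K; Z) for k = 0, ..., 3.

H_0 ≅ Z,  H_1 = 0,  H_2 = 0,  H_3 ≅ Z.

Fix the vertex order v_0 < v_1 < v_2 < v_3 < v_4 and write every simplex with vertices in increasing order. Then dim K = 3 and the simplices of K are:

  0-simplices (5): [v_0], [v_1], [v_2], [v_3], [v_4]
  1-simplices (10): [v_0,v_1], [v_0,v_2], [v_0,v_3], [v_0,v_4], [v_1,v_2], [v_1,v_3], [v_1,v_4], [v_2,v_3], [v_2,v_4], [v_3,v_4]
  2-simplices (10): [v_0,v_1,v_2], [v_0,v_1,v_3], [v_0,v_1,v_4], [v_0,v_2,v_3], [v_0,v_2,v_4], [v_0,v_3,v_4], [v_1,v_2,v_3], [v_1,v_2,v_4], [v_1,v_3,v_4], [v_2,v_3,v_4]
  3-simplices (5): [v_0,v_1,v_2,v_3], [v_0,v_1,v_2,v_4], [v_0,v_1,v_3,v_4], [v_0,v_2,v_3,v_4], [v_1,v_2,v_3,v_4]

Hence C_0 ≅ Z^5, C_1 ≅ Z^10, C_2 ≅ Z^10, C_3 ≅ Z^5.

∂_1: C_1 → C_0 is given by ∂[p,q] = [q] − [p].
The resulting 5×10 matrix has rank 4, and its Smith normal form has invariant factors (1,1,1,1).

The boundary map ∂_2: C_2 → C_1 maps a triangle to the signed sum of its edges. For instance
  ∂[v_2,v_3,v_4] = [v_3,v_4] − [v_2,v_4] + [v_2,v_3],
  ∂[v_1,v_2,v_4] = [v_2,v_4] − [v_1,v_4] + [v_1,v_2].
The 10×10 boundary matrix has rank 6 and Smith normal form diag(1,1,1,1,1,1).

Boundary ∂_3: C_3 → C_2 sends each 3-simplex σ to the alternating sum Σ_i (−1)^i (σ with its i-th vertex removed). For instance
  ∂[v_0,v_1,v_2,v_4] = [v_1,v_2,v_4] − [v_0,v_2,v_4] + [v_0,v_1,v_4] − [v_0,v_1,v_2],
  ∂[v_0,v_2,v_3,v_4] = [v_2,v_3,v_4] − [v_0,v_3,v_4] + [v_0,v_2,v_4] − [v_0,v_2,v_3].
The resulting 10×5 matrix has rank 4, and its Smith normal form has invariant factors (1,1,1,1).

Now H_k = ker ∂_k / im ∂_{k+1}, so:

  H_0: rank C_0 − rank ∂_1 = 5 − 4 = 1, and the invariant factors of ∂_1 are all 1, so H_0 ≅ Z.
  H_1: rank ker ∂_1 − rank ∂_2 = (10 − 4) − 6 = 0, and the invariant factors of ∂_2 are all 1, so H_1 ≅ 0.
  H_2: rank ker ∂_2 − rank ∂_3 = (10 − 6) − 4 = 0, and the invariant factors of ∂_3 are all 1, so H_2 ≅ 0.
  H_3: rank ker ∂_3 − rank ∂_4 = (5 − 4) − 0 = 1, and there is no ∂_4, so H_3 ≅ Z.

As a check, the Euler characteristic is 5 − 10 + 10 − 5 = 0, which agrees with 1 − 0 + 0 − 1 = 0.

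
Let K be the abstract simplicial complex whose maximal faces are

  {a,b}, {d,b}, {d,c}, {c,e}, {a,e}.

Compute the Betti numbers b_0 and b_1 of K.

b_0 = 1, b_1 = 1.

Order the vertices as a < b < c < d < e. Listing each simplex with vertices in this order, K has dimension 1 with simplices:

  0-simplices (5): a, b, c, d, e
  1-simplices (5): ab, ae, bd, cd, ce

giving chain groups C_0 ≅ Z^5, C_1 ≅ Z^5.

Boundary ∂_1: C_1 → C_0 is given by ∂[p,q] = [q] − [p].
The resulting 5×5 matrix has rank 4, and its Smith normal form has invariant factors (1,1,1,1).

Reading off H_k = ker ∂_k / im ∂_{k+1}:

  H_0: rank C_0 − rank ∂_1 = 5 − 4 = 1, and the invariant factors of ∂_1 are all 1, so H_0 ≅ Z.
  H_1: rank ker ∂_1 − rank ∂_2 = (5 − 4) − 0 = 1, and there is no ∂_2, so H_1 ≅ Z.

(K is a triangulation of the circle S^1.)

Hence the Betti numbers are b_0 = 1, b_1 = 1.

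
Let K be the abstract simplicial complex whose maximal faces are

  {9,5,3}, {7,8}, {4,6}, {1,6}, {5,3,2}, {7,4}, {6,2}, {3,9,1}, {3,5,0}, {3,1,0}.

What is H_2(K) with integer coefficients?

H_2 = 0.

Fix the vertex order 0 < 1 < 2 < 3 < 4 < 5 < 6 < 7 < 8 < 9 and write every simplex with vertices in increasing order. Then dim K = 2 and the simplices of K are:

  0-simplices (10): [0], [1], [2], [3], [4], [5], [6], [7], [8], [9]
  1-simplices (15): [0,1], [0,3], [0,5], [1,3], [1,6], [1,9], [2,3], [2,5], [2,6], [3,5], [3,9], [4,6], [4,7], [5,9], [7,8]
  2-simplices (5): [0,1,3], [0,3,5], [1,3,9], [2,3,5], [3,5,9]

Hence C_0 ≅ Z^10, C_1 ≅ Z^15, C_2 ≅ Z^5.

∂_1: C_1 → C_0 is given by ∂[p,q] = [q] − [p].
The resulting 10×15 matrix has rank 9, and its Smith normal form has invariant factors (1,1,1,1,1,1,1,1,1).

The boundary map ∂_2: C_2 → C_1 acts by ∂[p,q,r] = [q,r] − [p,r] + [p,q]. For instance
  ∂[0,3,5] = [3,5] − [0,5] + [0,3],
  ∂[1,3,9] = [3,9] − [1,9] + [1,3].
The resulting 15×5 matrix has rank 5, and its Smith normal form has invariant factors (1,1,1,1,1).

Computing H_k = (kernel of ∂_k) / (image of ∂_{k+1}):

  H_2: rank ker ∂_2 − rank ∂_3 = (5 − 5) − 0 = 0, and there is no ∂_3, so H_2 = 0.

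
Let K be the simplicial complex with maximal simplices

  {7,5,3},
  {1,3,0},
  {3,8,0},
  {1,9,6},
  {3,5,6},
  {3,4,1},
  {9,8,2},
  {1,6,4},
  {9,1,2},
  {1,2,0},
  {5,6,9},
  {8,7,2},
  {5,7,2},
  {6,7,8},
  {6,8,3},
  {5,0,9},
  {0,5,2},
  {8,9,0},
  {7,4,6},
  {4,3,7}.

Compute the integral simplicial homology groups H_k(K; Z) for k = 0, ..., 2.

Order the vertices as 0 < 1 < 2 < 3 < 4 < 5 < 6 < 7 < 8 < 9. Listing each simplex with vertices in this order, K has dimension 2 with simplices:

  0-simplices (10): [0], [1], [2], [3], [4], [5], [6], [7], [8], [9]
  1-simplices (30): (30 of them)
  2-simplices (20): (20 of them)

so the chain groups are C_0 ≅ Z^10, C_1 ≅ Z^30, C_2 ≅ Z^20.

∂_1: C_1 → C_0 is given by ∂[p,q] = [q] − [p]. For instance
  ∂[2,8] = [8] − [2].
This gives a 10×30 integer matrix of rank 9; reducing to Smith normal form yields diagonal entries (1,1,1,1,1,1,1,1,1).

Boundary ∂_2: C_2 → C_1 acts by ∂[p,q,r] = [q,r] − [p,r] + [p,q]. For instance
  ∂[1,2,9] = [2,9] − [1,9] + [1,2],
  ∂[3,5,7] = [5,7] − [3,7] + [3,5].
The 30×20 boundary matrix has rank 20 and Smith normal form diag(1,1,1,1,1,1,1,1,1,1,1,1,1,1,1,1,1,1,1,2).

Computing H_k = (kernel of ∂_k) / (image of ∂_{k+1}):

  H_0: rank C_0 − rank ∂_1 = 10 − 9 = 1, and the invariant factors of ∂_1 are all 1, so H_0 = Z.
  H_1: rank ker ∂_1 − rank ∂_2 = (30 − 9) − 20 = 1, and ∂_2 has invariant factor 2 > 1, so H_1 = Z × Z/2.
  H_2: rank ker ∂_2 − rank ∂_3 = (20 − 20) − 0 = 0, and there is no ∂_3, so H_2 = 0.

As a check, the Euler characteristic is 10 − 30 + 20 = 0, which agrees with 1 − 1 + 0 = 0.

H_0 = Z,  H_1 = Z × Z/2,  H_2 = 0.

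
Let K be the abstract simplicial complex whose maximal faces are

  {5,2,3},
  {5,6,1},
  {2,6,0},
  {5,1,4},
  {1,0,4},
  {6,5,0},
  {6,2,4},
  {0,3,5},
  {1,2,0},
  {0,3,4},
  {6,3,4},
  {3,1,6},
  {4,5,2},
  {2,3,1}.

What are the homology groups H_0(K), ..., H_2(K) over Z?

H_0 = Z,  H_1 = Z^2,  H_2 = Z.

Take the total order 0 < 1 < 2 < 3 < 4 < 5 < 6 on the vertex set. Then K (dimension 2) consists of the simplices:

  0-simplices (7): [0], [1], [2], [3], [4], [5], [6]
  1-simplices (21): [0,1], [0,2], [0,3], [0,4], [0,5], [0,6], [1,2], [1,3], [1,4], [1,5], [1,6], [2,3], [2,4], [2,5], [2,6], [3,4], [3,5], [3,6], [4,5], [4,6], [5,6]
  2-simplices (14): [0,1,2], [0,1,4], [0,2,6], [0,3,4], [0,3,5], [0,5,6], [1,2,3], [1,3,6], [1,4,5], [1,5,6], [2,3,5], [2,4,5], [2,4,6], [3,4,6]

so the chain groups are C_0 ≅ Z^7, C_1 ≅ Z^21, C_2 ≅ Z^14.

∂_1: C_1 → C_0 maps an edge to its endpoints' difference, ∂[p,q] = q − p. For instance
  ∂[4,6] = [6] − [4].
The 7×21 boundary matrix has rank 6 and Smith normal form diag(1,1,1,1,1,1).

∂_2: C_2 → C_1 acts by ∂[p,q,r] = [q,r] − [p,r] + [p,q]. For instance
  ∂[0,3,5] = [3,5] − [0,5] + [0,3],
  ∂[1,2,3] = [2,3] − [1,3] + [1,2].
The resulting 21×14 matrix has rank 13, and its Smith normal form has invariant factors (1,1,1,1,1,1,1,1,1,1,1,1,1).

Now H_k = ker ∂_k / im ∂_{k+1}, so:

  H_0: rank C_0 − rank ∂_1 = 7 − 6 = 1, and the invariant factors of ∂_1 are all 1, so H_0 = Z.
  H_1: rank ker ∂_1 − rank ∂_2 = (21 − 6) − 13 = 2, and the invariant factors of ∂_2 are all 1, so H_1 = Z^2.
  H_2: rank ker ∂_2 − rank ∂_3 = (14 − 13) − 0 = 1, and there is no ∂_3, so H_2 = Z.

As a check, the Euler characteristic is 7 − 21 + 14 = 0, which agrees with 1 − 2 + 1 = 0.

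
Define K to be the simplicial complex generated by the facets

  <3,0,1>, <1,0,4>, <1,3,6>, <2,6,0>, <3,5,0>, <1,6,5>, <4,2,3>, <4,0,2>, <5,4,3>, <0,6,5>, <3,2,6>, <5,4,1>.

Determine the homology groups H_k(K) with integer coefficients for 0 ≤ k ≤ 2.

Order the vertices as 0 < 1 < 2 < 3 < 4 < 5 < 6. Listing each simplex with vertices in this order, K has dimension 2 with simplices:

  0-simplices (7): [0], [1], [2], [3], [4], [5], [6]
  1-simplices (18): [0,1], [0,2], [0,3], [0,4], [0,5], [0,6], [1,3], [1,4], [1,5], [1,6], [2,3], [2,4], [2,6], [3,4], [3,5], [3,6], [4,5], [5,6]
  2-simplices (12): [0,1,3], [0,1,4], [0,2,4], [0,2,6], [0,3,5], [0,5,6], [1,3,6], [1,4,5], [1,5,6], [2,3,4], [2,3,6], [3,4,5]

Hence C_0 ≅ Z^7, C_1 ≅ Z^18, C_2 ≅ Z^12.

∂_1: C_1 → C_0 maps an edge to its endpoints' difference, ∂[p,q] = q − p. For instance
  ∂[2,4] = [4] − [2].
As a 7×18 matrix over Z this has rank 6, with invariant factors (1,1,1,1,1,1).

The boundary map ∂_2: C_2 → C_1 sends each 2-simplex [p,q,r] to [q,r] − [p,r] + [p,q]. For instance
  ∂[3,4,5] = [4,5] − [3,5] + [3,4],
  ∂[2,3,4] = [3,4] − [2,4] + [2,3].
This gives a 18×12 integer matrix of rank 12; reducing to Smith normal form yields diagonal entries (1,1,1,1,1,1,1,1,1,1,1,2).

Now H_k = ker ∂_k / im ∂_{k+1}, so:

  H_0: rank C_0 − rank ∂_1 = 7 − 6 = 1, and the invariant factors of ∂_1 are all 1, so H_0 ≅ Z.
  H_1: rank ker ∂_1 − rank ∂_2 = (18 − 6) − 12 = 0, and ∂_2 has invariant factor 2 > 1, so H_1 ≅ Z_2.
  H_2: rank ker ∂_2 − rank ∂_3 = (12 − 12) − 0 = 0, and there is no ∂_3, so H_2 ≅ 0.

H_0 ≅ Z,  H_1 ≅ Z_2,  H_2 = 0.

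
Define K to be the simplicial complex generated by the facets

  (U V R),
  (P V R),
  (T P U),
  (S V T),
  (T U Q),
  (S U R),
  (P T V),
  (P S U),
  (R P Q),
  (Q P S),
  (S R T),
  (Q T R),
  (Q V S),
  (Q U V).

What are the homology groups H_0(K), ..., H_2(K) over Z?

H_0 ≅ Z,  H_1 ≅ Z^2,  H_2 ≅ Z.

We work with the vertex ordering P < Q < R < S < T < U < V. The simplices of K, each written with vertices in increasing order, are:

  0-simplices (7): P, Q, R, S, T, U, V
  1-simplices (21): PQ, PR, PS, PT, PU, PV, QR, QS, QT, QU, QV, RS, RT, RU, RV, ST, SU, SV, TU, TV, UV
  2-simplices (14): PQR, PQS, PRV, PSU, PTU, PTV, QRT, QSV, QTU, QUV, RST, RSU, RUV, STV

so the chain groups are C_0 ≅ Z^7, C_1 ≅ Z^21, C_2 ≅ Z^14.

The boundary map ∂_1: C_1 → C_0 maps an edge to its endpoints' difference, ∂[p,q] = q − p. For instance
  ∂QS = S − Q.
The resulting 7×21 matrix has rank 6, and its Smith normal form has invariant factors (1,1,1,1,1,1).

The boundary map ∂_2: C_2 → C_1 acts by ∂[p,q,r] = [q,r] − [p,r] + [p,q]. For instance
  ∂PTV = TV − PV + PT,
  ∂QTU = TU − QU + QT.
This gives a 21×14 integer matrix of rank 13; reducing to Smith normal form yields diagonal entries (1,1,1,1,1,1,1,1,1,1,1,1,1).

Computing H_k = (kernel of ∂_k) / (image of ∂_{k+1}):

  H_0: rank C_0 − rank ∂_1 = 7 − 6 = 1, and the invariant factors of ∂_1 are all 1, so H_0 = Z.
  H_1: rank ker ∂_1 − rank ∂_2 = (21 − 6) − 13 = 2, and the invariant factors of ∂_2 are all 1, so H_1 = Z^2.
  H_2: rank ker ∂_2 − rank ∂_3 = (14 − 13) − 0 = 1, and there is no ∂_3, so H_2 = Z.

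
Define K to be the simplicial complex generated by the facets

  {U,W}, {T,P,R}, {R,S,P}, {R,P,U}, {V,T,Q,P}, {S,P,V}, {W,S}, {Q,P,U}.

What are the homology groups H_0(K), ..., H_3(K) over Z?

Fix the vertex order P < Q < R < S < T < U < V < W and write every simplex with vertices in increasing order. Then dim K = 3 and the simplices of K are:

  0-simplices (8): P, Q, R, S, T, U, V, W
  1-simplices (16): PQ, PR, PS, PT, PU, PV, QT, QU, QV, RS, RT, RU, SV, SW, TV, UW
  2-simplices (9): PQT, PQU, PQV, PRS, PRT, PRU, PSV, PTV, QTV
  3-simplices (1): PQTV

giving chain groups C_0 ≅ Z^8, C_1 ≅ Z^16, C_2 ≅ Z^9, C_3 ≅ Z^1.

Boundary ∂_1: C_1 → C_0 sends each edge [p,q] (with p < q) to q − p.
The resulting 8×16 matrix has rank 7, and its Smith normal form has invariant factors (1,1,1,1,1,1,1).

∂_2: C_2 → C_1 maps a triangle to the signed sum of its edges. For instance
  ∂PQU = QU − PU + PQ,
  ∂QTV = TV − QV + QT.
The resulting 16×9 matrix has rank 8, and its Smith normal form has invariant factors (1,1,1,1,1,1,1,1).

Boundary ∂_3: C_3 → C_2 sends each 3-simplex σ to the alternating sum Σ_i (−1)^i (σ with its i-th vertex removed). For instance
  ∂PQTV = QTV − PTV + PQV − PQT.
The resulting 9×1 matrix has rank 1, and its Smith normal form has invariant factors (1).

Reading off H_k = ker ∂_k / im ∂_{k+1}:

  H_0: rank C_0 − rank ∂_1 = 8 − 7 = 1, and the invariant factors of ∂_1 are all 1, so H_0 ≅ Z.
  H_1: rank ker ∂_1 − rank ∂_2 = (16 − 7) − 8 = 1, and the invariant factors of ∂_2 are all 1, so H_1 ≅ Z.
  H_2: rank ker ∂_2 − rank ∂_3 = (9 − 8) − 1 = 0, and the invariant factors of ∂_3 are all 1, so H_2 ≅ 0.
  H_3: rank ker ∂_3 − rank ∂_4 = (1 − 1) − 0 = 0, and there is no ∂_4, so H_3 ≅ 0.

As a check, the Euler characteristic is 8 − 16 + 9 − 1 = 0, which agrees with 1 − 1 + 0 − 0 = 0.

H_0 = Z,  H_1 = Z,  H_2 = 0,  H_3 = 0.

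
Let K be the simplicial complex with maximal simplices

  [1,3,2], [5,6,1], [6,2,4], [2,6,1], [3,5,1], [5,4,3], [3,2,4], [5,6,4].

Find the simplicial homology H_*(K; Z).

H_0 ≅ Z,  H_1 = 0,  H_2 ≅ Z.

Take the total order 1 < 2 < 3 < 4 < 5 < 6 on the vertex set. Then K (dimension 2) consists of the simplices:

  0-simplices (6): [1], [2], [3], [4], [5], [6]
  1-simplices (12): [1,2], [1,3], [1,5], [1,6], [2,3], [2,4], [2,6], [3,4], [3,5], [4,5], [4,6], [5,6]
  2-simplices (8): [1,2,3], [1,2,6], [1,3,5], [1,5,6], [2,3,4], [2,4,6], [3,4,5], [4,5,6]

Hence C_0 ≅ Z^6, C_1 ≅ Z^12, C_2 ≅ Z^8.

The boundary map ∂_1: C_1 → C_0 sends each edge [p,q] (with p < q) to q − p. For instance
  ∂[2,3] = [3] − [2].
The resulting 6×12 matrix has rank 5, and its Smith normal form has invariant factors (1,1,1,1,1).

The boundary map ∂_2: C_2 → C_1 sends each 2-simplex [p,q,r] to [q,r] − [p,r] + [p,q]. For instance
  ∂[1,5,6] = [5,6] − [1,6] + [1,5],
  ∂[2,3,4] = [3,4] − [2,4] + [2,3].
The resulting 12×8 matrix has rank 7, and its Smith normal form has invariant factors (1,1,1,1,1,1,1).

Now H_k = ker ∂_k / im ∂_{k+1}, so:

  H_0: rank C_0 − rank ∂_1 = 6 − 5 = 1, and the invariant factors of ∂_1 are all 1, so H_0 = Z.
  H_1: rank ker ∂_1 − rank ∂_2 = (12 − 5) − 7 = 0, and the invariant factors of ∂_2 are all 1, so H_1 = 0.
  H_2: rank ker ∂_2 − rank ∂_3 = (8 − 7) − 0 = 1, and there is no ∂_3, so H_2 = Z.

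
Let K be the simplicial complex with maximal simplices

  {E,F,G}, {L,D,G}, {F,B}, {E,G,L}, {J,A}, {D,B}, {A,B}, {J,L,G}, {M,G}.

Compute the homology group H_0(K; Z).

We work with the vertex ordering A < B < D < E < F < G < J < L < M. The simplices of K, each written with vertices in increasing order, are:

  0-simplices (9): A, B, D, E, F, G, J, L, M
  1-simplices (14): AB, AJ, BD, BF, DG, DL, EF, EG, EL, FG, GJ, GL, GM, JL
  2-simplices (4): DGL, EFG, EGL, GJL

giving chain groups C_0 ≅ Z^9, C_1 ≅ Z^14, C_2 ≅ Z^4.

The boundary map ∂_1: C_1 → C_0 is given by ∂[p,q] = [q] − [p]. For instance
  ∂GJ = J − G.
The resulting 9×14 matrix has rank 8, and its Smith normal form has invariant factors (1,1,1,1,1,1,1,1).

The boundary map ∂_2: C_2 → C_1 maps a triangle to the signed sum of its edges. For instance
  ∂EFG = FG − EG + EF,
  ∂GJL = JL − GL + GJ.
The resulting 14×4 matrix has rank 4, and its Smith normal form has invariant factors (1,1,1,1).

Reading off H_k = ker ∂_k / im ∂_{k+1}:

  H_0: rank C_0 − rank ∂_1 = 9 − 8 = 1, and the invariant factors of ∂_1 are all 1, so H_0 ≅ Z.

H_0 = Z.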